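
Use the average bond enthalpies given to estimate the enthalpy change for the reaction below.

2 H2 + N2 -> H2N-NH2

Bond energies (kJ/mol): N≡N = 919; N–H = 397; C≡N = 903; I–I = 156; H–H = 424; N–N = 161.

ΔH ≈ +18 kJ

Bonds broken (reactants):
  H–H: 2 × 424 = 848
  N≡N: 1 × 919 = 919
  Σ(broken) = 1767 kJ
Bonds formed (products):
  N–H: 4 × 397 = 1588
  N–N: 1 × 161 = 161
  Σ(formed) = 1749 kJ
ΔH = Σ(broken) − Σ(formed) = 1767 − 1749 = +18 kJ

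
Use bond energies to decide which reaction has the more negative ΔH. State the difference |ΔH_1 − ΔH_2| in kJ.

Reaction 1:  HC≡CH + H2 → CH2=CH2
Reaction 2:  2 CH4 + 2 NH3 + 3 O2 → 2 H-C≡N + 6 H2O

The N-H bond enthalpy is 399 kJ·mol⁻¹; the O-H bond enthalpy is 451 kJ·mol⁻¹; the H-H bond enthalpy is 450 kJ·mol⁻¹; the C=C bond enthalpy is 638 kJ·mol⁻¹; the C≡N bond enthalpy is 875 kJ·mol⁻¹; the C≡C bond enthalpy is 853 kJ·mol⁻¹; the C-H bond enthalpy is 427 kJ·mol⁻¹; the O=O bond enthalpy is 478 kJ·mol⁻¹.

Reaction 1:
  Bonds broken (reactants):
    C≡C: 1 × 853 = 853
    C-H: 2 × 427 = 854
    H-H: 1 × 450 = 450
    Σ(broken) = 2157 kJ
  Bonds formed (products):
    C-H: 4 × 427 = 1708
    C=C: 1 × 638 = 638
    Σ(formed) = 2346 kJ
  ΔH_1 = 2157 − 2346 = −189 kJ
Reaction 2:
  Bonds broken (reactants):
    C-H: 8 × 427 = 3416
    N-H: 6 × 399 = 2394
    O=O: 3 × 478 = 1434
    Σ(broken) = 7244 kJ
  Bonds formed (products):
    C≡N: 2 × 875 = 1750
    C-H: 2 × 427 = 854
    O-H: 12 × 451 = 5412
    Σ(formed) = 8016 kJ
  ΔH_2 = 7244 − 8016 = −772 kJ
ΔH_1 − ΔH_2 = +583 kJ, so reaction 2 has the more negative ΔH; |ΔH_1 − ΔH_2| = 583 kJ.

Reaction 2, by 583 kJ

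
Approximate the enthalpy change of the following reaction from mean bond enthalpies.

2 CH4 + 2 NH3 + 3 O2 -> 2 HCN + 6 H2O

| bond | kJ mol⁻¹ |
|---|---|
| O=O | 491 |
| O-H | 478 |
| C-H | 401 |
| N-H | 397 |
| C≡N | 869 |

Bonds broken (reactants):
  C-H: 8 × 401 = 3208
  N-H: 6 × 397 = 2382
  O=O: 3 × 491 = 1473
  Σ(broken) = 7063 kJ
Bonds formed (products):
  C≡N: 2 × 869 = 1738
  C-H: 2 × 401 = 802
  O-H: 12 × 478 = 5736
  Σ(formed) = 8276 kJ
ΔH = Σ(broken) − Σ(formed) = 7063 − 8276 = −1213 kJ

ΔH ≈ −1213 kJ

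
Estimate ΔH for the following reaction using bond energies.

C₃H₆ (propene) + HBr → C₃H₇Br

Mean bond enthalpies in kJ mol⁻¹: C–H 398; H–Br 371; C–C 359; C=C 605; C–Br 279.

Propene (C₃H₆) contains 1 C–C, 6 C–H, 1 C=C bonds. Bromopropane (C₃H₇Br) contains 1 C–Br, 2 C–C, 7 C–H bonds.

ΔH ≈ −60 kJ

Bonds broken (reactants):
  C–C: 1 × 359 = 359
  C–H: 6 × 398 = 2388
  C=C: 1 × 605 = 605
  H–Br: 1 × 371 = 371
  Σ(broken) = 3723 kJ
Bonds formed (products):
  C–Br: 1 × 279 = 279
  C–C: 2 × 359 = 718
  C–H: 7 × 398 = 2786
  Σ(formed) = 3783 kJ
ΔH = Σ(broken) − Σ(formed) = 3723 − 3783 = −60 kJ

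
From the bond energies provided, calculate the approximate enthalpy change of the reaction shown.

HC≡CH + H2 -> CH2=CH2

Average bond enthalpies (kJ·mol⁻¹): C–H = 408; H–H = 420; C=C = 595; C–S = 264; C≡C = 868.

ΔH ≈ −123 kJ

Bonds broken (reactants):
  C≡C: 1 × 868 = 868
  C–H: 2 × 408 = 816
  H–H: 1 × 420 = 420
  Σ(broken) = 2104 kJ
Bonds formed (products):
  C–H: 4 × 408 = 1632
  C=C: 1 × 595 = 595
  Σ(formed) = 2227 kJ
ΔH = Σ(broken) − Σ(formed) = 2104 − 2227 = −123 kJ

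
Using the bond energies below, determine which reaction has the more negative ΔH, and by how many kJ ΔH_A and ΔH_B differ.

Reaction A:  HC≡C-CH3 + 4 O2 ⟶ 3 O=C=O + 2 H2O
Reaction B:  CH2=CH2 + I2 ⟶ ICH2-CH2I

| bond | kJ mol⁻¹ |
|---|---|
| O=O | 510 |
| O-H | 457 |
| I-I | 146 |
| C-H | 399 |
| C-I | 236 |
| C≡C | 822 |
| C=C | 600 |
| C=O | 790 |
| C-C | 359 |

Reaction A:
  Bonds broken (reactants):
    C≡C: 1 × 822 = 822
    C-C: 1 × 359 = 359
    C-H: 4 × 399 = 1596
    O=O: 4 × 510 = 2040
    Σ(broken) = 4817 kJ
  Bonds formed (products):
    C=O: 6 × 790 = 4740
    O-H: 4 × 457 = 1828
    Σ(formed) = 6568 kJ
  ΔH_A = 4817 − 6568 = −1751 kJ
Reaction B:
  Bonds broken (reactants):
    C-H: 4 × 399 = 1596
    C=C: 1 × 600 = 600
    I-I: 1 × 146 = 146
    Σ(broken) = 2342 kJ
  Bonds formed (products):
    C-C: 1 × 359 = 359
    C-H: 4 × 399 = 1596
    C-I: 2 × 236 = 472
    Σ(formed) = 2427 kJ
  ΔH_B = 2342 − 2427 = −85 kJ
ΔH_A − ΔH_B = −1666 kJ, so reaction A has the more negative ΔH; |ΔH_A − ΔH_B| = 1666 kJ.

Reaction A, by 1666 kJ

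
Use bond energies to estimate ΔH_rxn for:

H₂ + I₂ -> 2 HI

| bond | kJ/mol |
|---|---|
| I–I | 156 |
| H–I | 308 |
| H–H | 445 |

ΔH ≈ −15 kJ

Bonds broken (reactants):
  H–H: 1 × 445 = 445
  I–I: 1 × 156 = 156
  Σ(broken) = 601 kJ
Bonds formed (products):
  H–I: 2 × 308 = 616
  Σ(formed) = 616 kJ
ΔH = Σ(broken) − Σ(formed) = 601 − 616 = −15 kJ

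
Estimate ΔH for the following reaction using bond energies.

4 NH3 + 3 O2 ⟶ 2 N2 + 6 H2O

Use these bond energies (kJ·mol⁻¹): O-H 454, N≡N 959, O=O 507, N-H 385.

ΔH ≈ −1225 kJ

Bonds broken (reactants):
  N-H: 12 × 385 = 4620
  O=O: 3 × 507 = 1521
  Σ(broken) = 6141 kJ
Bonds formed (products):
  N≡N: 2 × 959 = 1918
  O-H: 12 × 454 = 5448
  Σ(formed) = 7366 kJ
ΔH = Σ(broken) − Σ(formed) = 6141 − 7366 = −1225 kJ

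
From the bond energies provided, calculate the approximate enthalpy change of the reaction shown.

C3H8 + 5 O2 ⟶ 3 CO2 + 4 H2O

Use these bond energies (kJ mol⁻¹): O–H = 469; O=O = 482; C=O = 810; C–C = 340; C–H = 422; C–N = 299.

Bonds broken (reactants):
  C–C: 2 × 340 = 680
  C–H: 8 × 422 = 3376
  O=O: 5 × 482 = 2410
  Σ(broken) = 6466 kJ
Bonds formed (products):
  C=O: 6 × 810 = 4860
  O–H: 8 × 469 = 3752
  Σ(formed) = 8612 kJ
ΔH = Σ(broken) − Σ(formed) = 6466 − 8612 = −2146 kJ

ΔH ≈ −2146 kJ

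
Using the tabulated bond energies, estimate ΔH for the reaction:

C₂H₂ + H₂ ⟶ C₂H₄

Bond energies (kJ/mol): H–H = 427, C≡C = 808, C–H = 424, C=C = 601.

Bonds broken (reactants):
  C≡C: 1 × 808 = 808
  C–H: 2 × 424 = 848
  H–H: 1 × 427 = 427
  Σ(broken) = 2083 kJ
Bonds formed (products):
  C–H: 4 × 424 = 1696
  C=C: 1 × 601 = 601
  Σ(formed) = 2297 kJ
ΔH = Σ(broken) − Σ(formed) = 2083 − 2297 = −214 kJ

ΔH ≈ −214 kJ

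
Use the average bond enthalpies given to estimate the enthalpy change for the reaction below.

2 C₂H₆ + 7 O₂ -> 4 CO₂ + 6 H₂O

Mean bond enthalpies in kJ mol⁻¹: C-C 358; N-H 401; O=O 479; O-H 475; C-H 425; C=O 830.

ΔH ≈ −3171 kJ

Bonds broken (reactants):
  C-C: 2 × 358 = 716
  C-H: 12 × 425 = 5100
  O=O: 7 × 479 = 3353
  Σ(broken) = 9169 kJ
Bonds formed (products):
  C=O: 8 × 830 = 6640
  O-H: 12 × 475 = 5700
  Σ(formed) = 12340 kJ
ΔH = Σ(broken) − Σ(formed) = 9169 − 12340 = −3171 kJ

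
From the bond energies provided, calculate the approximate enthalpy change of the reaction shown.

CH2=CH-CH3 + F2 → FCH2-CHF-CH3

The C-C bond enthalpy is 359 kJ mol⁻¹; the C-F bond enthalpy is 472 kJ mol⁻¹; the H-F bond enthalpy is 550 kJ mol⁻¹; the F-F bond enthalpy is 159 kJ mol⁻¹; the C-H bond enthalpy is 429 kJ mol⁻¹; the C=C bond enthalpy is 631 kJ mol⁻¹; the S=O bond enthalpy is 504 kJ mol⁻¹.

ΔH ≈ −513 kJ

Bonds broken (reactants):
  C-C: 1 × 359 = 359
  C-H: 6 × 429 = 2574
  C=C: 1 × 631 = 631
  F-F: 1 × 159 = 159
  Σ(broken) = 3723 kJ
Bonds formed (products):
  C-C: 2 × 359 = 718
  C-F: 2 × 472 = 944
  C-H: 6 × 429 = 2574
  Σ(formed) = 4236 kJ
ΔH = Σ(broken) − Σ(formed) = 3723 − 4236 = −513 kJ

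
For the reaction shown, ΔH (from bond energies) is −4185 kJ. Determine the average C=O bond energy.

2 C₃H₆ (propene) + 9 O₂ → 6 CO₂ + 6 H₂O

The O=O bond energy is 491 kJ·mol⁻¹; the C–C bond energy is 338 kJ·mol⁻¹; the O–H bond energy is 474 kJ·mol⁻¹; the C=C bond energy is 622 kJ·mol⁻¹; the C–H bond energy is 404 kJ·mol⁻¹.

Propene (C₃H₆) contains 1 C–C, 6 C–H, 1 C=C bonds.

Let D be the C=O bond energy.
Σ(broken) = 2×338 + 12×404 + 2×622 + 9×491 = 11187
Σ(formed) = 12×D + 12×474 = 5688 + 12D
ΔH = Σ(broken) − Σ(formed) = (11187) − (5688 + 12D) = +5499 − 12D
Setting this equal to −4185 kJ gives 12D = 9684, so D = 807 kJ/mol.

D(C=O) ≈ 807 kJ/mol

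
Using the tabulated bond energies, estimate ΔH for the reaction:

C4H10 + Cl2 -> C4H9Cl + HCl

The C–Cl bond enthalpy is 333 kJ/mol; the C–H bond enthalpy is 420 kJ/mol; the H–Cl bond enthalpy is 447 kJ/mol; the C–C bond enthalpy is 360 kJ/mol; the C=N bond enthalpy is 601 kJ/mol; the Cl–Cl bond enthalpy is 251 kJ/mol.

Bonds broken (reactants):
  C–C: 3 × 360 = 1080
  C–H: 10 × 420 = 4200
  Cl–Cl: 1 × 251 = 251
  Σ(broken) = 5531 kJ
Bonds formed (products):
  C–C: 3 × 360 = 1080
  C–Cl: 1 × 333 = 333
  C–H: 9 × 420 = 3780
  H–Cl: 1 × 447 = 447
  Σ(formed) = 5640 kJ
ΔH = Σ(broken) − Σ(formed) = 5531 − 5640 = −109 kJ

ΔH ≈ −109 kJ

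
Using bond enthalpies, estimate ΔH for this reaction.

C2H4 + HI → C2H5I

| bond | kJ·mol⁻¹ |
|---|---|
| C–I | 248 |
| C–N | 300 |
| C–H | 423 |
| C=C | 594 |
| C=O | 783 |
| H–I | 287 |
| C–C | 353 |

ΔH ≈ −143 kJ

Bonds broken (reactants):
  C–H: 4 × 423 = 1692
  C=C: 1 × 594 = 594
  H–I: 1 × 287 = 287
  Σ(broken) = 2573 kJ
Bonds formed (products):
  C–C: 1 × 353 = 353
  C–H: 5 × 423 = 2115
  C–I: 1 × 248 = 248
  Σ(formed) = 2716 kJ
ΔH = Σ(broken) − Σ(formed) = 2573 − 2716 = −143 kJ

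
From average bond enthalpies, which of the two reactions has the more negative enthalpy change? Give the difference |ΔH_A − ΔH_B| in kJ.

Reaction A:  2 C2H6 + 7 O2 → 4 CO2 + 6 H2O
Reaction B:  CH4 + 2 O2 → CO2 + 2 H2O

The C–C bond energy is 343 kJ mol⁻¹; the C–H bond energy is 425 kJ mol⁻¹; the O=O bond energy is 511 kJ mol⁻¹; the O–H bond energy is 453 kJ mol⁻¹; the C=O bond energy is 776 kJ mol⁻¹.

Reaction A:
  Bonds broken (reactants):
    C–C: 2 × 343 = 686
    C–H: 12 × 425 = 5100
    O=O: 7 × 511 = 3577
    Σ(broken) = 9363 kJ
  Bonds formed (products):
    C=O: 8 × 776 = 6208
    O–H: 12 × 453 = 5436
    Σ(formed) = 11644 kJ
  ΔH_A = 9363 − 11644 = −2281 kJ
Reaction B:
  Bonds broken (reactants):
    C–H: 4 × 425 = 1700
    O=O: 2 × 511 = 1022
    Σ(broken) = 2722 kJ
  Bonds formed (products):
    C=O: 2 × 776 = 1552
    O–H: 4 × 453 = 1812
    Σ(formed) = 3364 kJ
  ΔH_B = 2722 − 3364 = −642 kJ
ΔH_A − ΔH_B = −1639 kJ, so reaction A has the more negative ΔH; |ΔH_A − ΔH_B| = 1639 kJ.

Reaction A, by 1639 kJ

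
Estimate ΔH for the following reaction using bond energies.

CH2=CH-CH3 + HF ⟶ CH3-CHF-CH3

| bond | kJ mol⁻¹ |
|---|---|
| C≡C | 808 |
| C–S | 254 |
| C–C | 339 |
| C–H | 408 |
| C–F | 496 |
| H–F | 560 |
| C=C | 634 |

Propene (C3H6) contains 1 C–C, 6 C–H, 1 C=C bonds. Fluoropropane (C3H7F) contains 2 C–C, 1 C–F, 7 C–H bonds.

ΔH ≈ −49 kJ

Bonds broken (reactants):
  C–C: 1 × 339 = 339
  C–H: 6 × 408 = 2448
  C=C: 1 × 634 = 634
  H–F: 1 × 560 = 560
  Σ(broken) = 3981 kJ
Bonds formed (products):
  C–C: 2 × 339 = 678
  C–F: 1 × 496 = 496
  C–H: 7 × 408 = 2856
  Σ(formed) = 4030 kJ
ΔH = Σ(broken) − Σ(formed) = 3981 − 4030 = −49 kJ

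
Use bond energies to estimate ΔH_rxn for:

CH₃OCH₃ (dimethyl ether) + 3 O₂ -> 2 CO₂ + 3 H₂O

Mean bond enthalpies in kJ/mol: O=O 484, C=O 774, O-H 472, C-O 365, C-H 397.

ΔH ≈ −1364 kJ

Bonds broken (reactants):
  C-H: 6 × 397 = 2382
  C-O: 2 × 365 = 730
  O=O: 3 × 484 = 1452
  Σ(broken) = 4564 kJ
Bonds formed (products):
  C=O: 4 × 774 = 3096
  O-H: 6 × 472 = 2832
  Σ(formed) = 5928 kJ
ΔH = Σ(broken) − Σ(formed) = 4564 − 5928 = −1364 kJ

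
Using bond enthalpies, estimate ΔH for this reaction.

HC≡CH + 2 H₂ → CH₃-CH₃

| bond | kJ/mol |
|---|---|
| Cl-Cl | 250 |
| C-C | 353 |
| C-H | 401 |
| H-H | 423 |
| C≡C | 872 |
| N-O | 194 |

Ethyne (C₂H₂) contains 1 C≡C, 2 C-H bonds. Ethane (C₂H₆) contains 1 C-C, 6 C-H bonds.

Bonds broken (reactants):
  C≡C: 1 × 872 = 872
  C-H: 2 × 401 = 802
  H-H: 2 × 423 = 846
  Σ(broken) = 2520 kJ
Bonds formed (products):
  C-C: 1 × 353 = 353
  C-H: 6 × 401 = 2406
  Σ(formed) = 2759 kJ
ΔH = Σ(broken) − Σ(formed) = 2520 − 2759 = −239 kJ

ΔH ≈ −239 kJ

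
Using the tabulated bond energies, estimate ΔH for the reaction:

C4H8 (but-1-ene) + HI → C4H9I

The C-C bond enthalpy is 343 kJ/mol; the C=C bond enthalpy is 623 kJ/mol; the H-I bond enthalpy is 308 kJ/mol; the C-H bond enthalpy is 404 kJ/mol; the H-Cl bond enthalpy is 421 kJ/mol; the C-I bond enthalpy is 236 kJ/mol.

ΔH ≈ −52 kJ

Bonds broken (reactants):
  C-C: 2 × 343 = 686
  C-H: 8 × 404 = 3232
  C=C: 1 × 623 = 623
  H-I: 1 × 308 = 308
  Σ(broken) = 4849 kJ
Bonds formed (products):
  C-C: 3 × 343 = 1029
  C-H: 9 × 404 = 3636
  C-I: 1 × 236 = 236
  Σ(formed) = 4901 kJ
ΔH = Σ(broken) − Σ(formed) = 4849 − 4901 = −52 kJ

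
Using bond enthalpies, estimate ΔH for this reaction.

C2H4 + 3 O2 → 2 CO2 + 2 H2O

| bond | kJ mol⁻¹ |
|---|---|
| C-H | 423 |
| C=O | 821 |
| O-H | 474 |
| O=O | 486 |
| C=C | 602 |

ΔH ≈ −1428 kJ

Bonds broken (reactants):
  C-H: 4 × 423 = 1692
  C=C: 1 × 602 = 602
  O=O: 3 × 486 = 1458
  Σ(broken) = 3752 kJ
Bonds formed (products):
  C=O: 4 × 821 = 3284
  O-H: 4 × 474 = 1896
  Σ(formed) = 5180 kJ
ΔH = Σ(broken) − Σ(formed) = 3752 − 5180 = −1428 kJ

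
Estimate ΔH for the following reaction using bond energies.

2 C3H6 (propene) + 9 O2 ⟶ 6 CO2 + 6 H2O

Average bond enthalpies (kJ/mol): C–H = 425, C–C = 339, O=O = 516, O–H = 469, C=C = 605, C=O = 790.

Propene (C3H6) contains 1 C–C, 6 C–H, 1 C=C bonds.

Bonds broken (reactants):
  C–C: 2 × 339 = 678
  C–H: 12 × 425 = 5100
  C=C: 2 × 605 = 1210
  O=O: 9 × 516 = 4644
  Σ(broken) = 11632 kJ
Bonds formed (products):
  C=O: 12 × 790 = 9480
  O–H: 12 × 469 = 5628
  Σ(formed) = 15108 kJ
ΔH = Σ(broken) − Σ(formed) = 11632 − 15108 = −3476 kJ

ΔH ≈ −3476 kJ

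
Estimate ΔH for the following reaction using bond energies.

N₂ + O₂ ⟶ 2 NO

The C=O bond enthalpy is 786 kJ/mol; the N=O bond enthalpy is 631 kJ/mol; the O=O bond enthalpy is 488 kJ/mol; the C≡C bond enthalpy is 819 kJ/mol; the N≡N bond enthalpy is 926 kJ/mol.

ΔH ≈ +152 kJ

Bonds broken (reactants):
  N≡N: 1 × 926 = 926
  O=O: 1 × 488 = 488
  Σ(broken) = 1414 kJ
Bonds formed (products):
  N=O: 2 × 631 = 1262
  Σ(formed) = 1262 kJ
ΔH = Σ(broken) − Σ(formed) = 1414 − 1262 = +152 kJ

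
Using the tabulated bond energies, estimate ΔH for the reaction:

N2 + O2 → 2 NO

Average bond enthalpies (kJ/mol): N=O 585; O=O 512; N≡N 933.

Bonds broken (reactants):
  N≡N: 1 × 933 = 933
  O=O: 1 × 512 = 512
  Σ(broken) = 1445 kJ
Bonds formed (products):
  N=O: 2 × 585 = 1170
  Σ(formed) = 1170 kJ
ΔH = Σ(broken) − Σ(formed) = 1445 − 1170 = +275 kJ

ΔH ≈ +275 kJ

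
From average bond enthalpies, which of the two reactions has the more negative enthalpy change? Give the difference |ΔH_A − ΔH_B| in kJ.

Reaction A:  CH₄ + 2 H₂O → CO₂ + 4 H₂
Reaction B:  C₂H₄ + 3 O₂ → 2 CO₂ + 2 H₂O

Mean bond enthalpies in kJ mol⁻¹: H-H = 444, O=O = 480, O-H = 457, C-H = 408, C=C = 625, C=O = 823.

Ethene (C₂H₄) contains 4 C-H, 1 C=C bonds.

Reaction A:
  Bonds broken (reactants):
    C-H: 4 × 408 = 1632
    O-H: 4 × 457 = 1828
    Σ(broken) = 3460 kJ
  Bonds formed (products):
    C=O: 2 × 823 = 1646
    H-H: 4 × 444 = 1776
    Σ(formed) = 3422 kJ
  ΔH_A = 3460 − 3422 = +38 kJ
Reaction B:
  Bonds broken (reactants):
    C-H: 4 × 408 = 1632
    C=C: 1 × 625 = 625
    O=O: 3 × 480 = 1440
    Σ(broken) = 3697 kJ
  Bonds formed (products):
    C=O: 4 × 823 = 3292
    O-H: 4 × 457 = 1828
    Σ(formed) = 5120 kJ
  ΔH_B = 3697 − 5120 = −1423 kJ
ΔH_A − ΔH_B = +1461 kJ, so reaction B has the more negative ΔH; |ΔH_A − ΔH_B| = 1461 kJ.

Reaction B, by 1461 kJ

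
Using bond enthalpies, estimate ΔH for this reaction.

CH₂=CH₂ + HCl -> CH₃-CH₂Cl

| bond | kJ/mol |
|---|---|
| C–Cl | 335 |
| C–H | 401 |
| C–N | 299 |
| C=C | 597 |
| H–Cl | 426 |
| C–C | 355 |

Bonds broken (reactants):
  C–H: 4 × 401 = 1604
  C=C: 1 × 597 = 597
  H–Cl: 1 × 426 = 426
  Σ(broken) = 2627 kJ
Bonds formed (products):
  C–C: 1 × 355 = 355
  C–Cl: 1 × 335 = 335
  C–H: 5 × 401 = 2005
  Σ(formed) = 2695 kJ
ΔH = Σ(broken) − Σ(formed) = 2627 − 2695 = −68 kJ

ΔH ≈ −68 kJ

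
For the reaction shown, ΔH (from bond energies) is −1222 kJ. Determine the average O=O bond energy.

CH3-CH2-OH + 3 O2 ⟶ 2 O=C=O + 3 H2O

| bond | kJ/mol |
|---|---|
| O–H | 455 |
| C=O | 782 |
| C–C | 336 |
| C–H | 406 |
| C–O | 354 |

Let D be the O=O bond energy.
Σ(broken) = 1×336 + 5×406 + 1×354 + 1×455 + 3×D = 3175 + 3D
Σ(formed) = 4×782 + 6×455 = 5858
ΔH = Σ(broken) − Σ(formed) = (3175 + 3D) − (5858) = −2683 + 3D
Setting this equal to −1222 kJ gives 3D = 1461, so D = 487 kJ/mol.

D(O=O) ≈ 487 kJ/mol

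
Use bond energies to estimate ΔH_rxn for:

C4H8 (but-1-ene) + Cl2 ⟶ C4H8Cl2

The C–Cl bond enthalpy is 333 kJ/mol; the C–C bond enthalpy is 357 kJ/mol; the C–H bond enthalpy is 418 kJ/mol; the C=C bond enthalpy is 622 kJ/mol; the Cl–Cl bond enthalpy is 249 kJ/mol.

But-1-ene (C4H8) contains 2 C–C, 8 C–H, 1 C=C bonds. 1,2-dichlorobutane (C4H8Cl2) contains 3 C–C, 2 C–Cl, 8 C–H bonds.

ΔH ≈ −152 kJ

Bonds broken (reactants):
  C–C: 2 × 357 = 714
  C–H: 8 × 418 = 3344
  C=C: 1 × 622 = 622
  Cl–Cl: 1 × 249 = 249
  Σ(broken) = 4929 kJ
Bonds formed (products):
  C–C: 3 × 357 = 1071
  C–Cl: 2 × 333 = 666
  C–H: 8 × 418 = 3344
  Σ(formed) = 5081 kJ
ΔH = Σ(broken) − Σ(formed) = 4929 − 5081 = −152 kJ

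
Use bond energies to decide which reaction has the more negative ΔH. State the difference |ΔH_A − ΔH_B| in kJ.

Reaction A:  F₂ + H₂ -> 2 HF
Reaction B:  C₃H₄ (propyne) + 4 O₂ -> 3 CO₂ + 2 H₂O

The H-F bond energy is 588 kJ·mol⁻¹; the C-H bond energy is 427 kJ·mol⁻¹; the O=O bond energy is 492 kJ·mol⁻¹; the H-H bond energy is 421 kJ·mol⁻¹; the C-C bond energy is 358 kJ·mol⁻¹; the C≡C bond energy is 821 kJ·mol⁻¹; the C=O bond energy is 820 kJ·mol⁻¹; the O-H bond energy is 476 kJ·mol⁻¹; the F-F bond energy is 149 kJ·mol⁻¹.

Reaction A:
  Bonds broken (reactants):
    F-F: 1 × 149 = 149
    H-H: 1 × 421 = 421
    Σ(broken) = 570 kJ
  Bonds formed (products):
    H-F: 2 × 588 = 1176
    Σ(formed) = 1176 kJ
  ΔH_A = 570 − 1176 = −606 kJ
Reaction B:
  Bonds broken (reactants):
    C≡C: 1 × 821 = 821
    C-C: 1 × 358 = 358
    C-H: 4 × 427 = 1708
    O=O: 4 × 492 = 1968
    Σ(broken) = 4855 kJ
  Bonds formed (products):
    C=O: 6 × 820 = 4920
    O-H: 4 × 476 = 1904
    Σ(formed) = 6824 kJ
  ΔH_B = 4855 − 6824 = −1969 kJ
ΔH_A − ΔH_B = +1363 kJ, so reaction B has the more negative ΔH; |ΔH_A − ΔH_B| = 1363 kJ.

Reaction B, by 1363 kJ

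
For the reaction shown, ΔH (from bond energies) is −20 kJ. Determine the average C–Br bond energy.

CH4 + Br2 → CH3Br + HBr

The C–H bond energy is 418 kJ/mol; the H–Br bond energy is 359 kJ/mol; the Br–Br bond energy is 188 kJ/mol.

D(C–Br) ≈ 267 kJ/mol

Let D be the C–Br bond energy.
Σ(broken) = 1×188 + 4×418 = 1860
Σ(formed) = 1×D + 3×418 + 1×359 = 1613 + D
ΔH = Σ(broken) − Σ(formed) = (1860) − (1613 + D) = +247 − D
Setting this equal to −20 kJ gives D = 267 kJ/mol.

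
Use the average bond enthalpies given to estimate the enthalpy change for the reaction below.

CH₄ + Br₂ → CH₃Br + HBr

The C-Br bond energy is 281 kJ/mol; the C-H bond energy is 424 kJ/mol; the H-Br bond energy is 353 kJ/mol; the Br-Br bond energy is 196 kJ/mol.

Bonds broken (reactants):
  Br-Br: 1 × 196 = 196
  C-H: 4 × 424 = 1696
  Σ(broken) = 1892 kJ
Bonds formed (products):
  C-Br: 1 × 281 = 281
  C-H: 3 × 424 = 1272
  H-Br: 1 × 353 = 353
  Σ(formed) = 1906 kJ
ΔH = Σ(broken) − Σ(formed) = 1892 − 1906 = −14 kJ

ΔH ≈ −14 kJ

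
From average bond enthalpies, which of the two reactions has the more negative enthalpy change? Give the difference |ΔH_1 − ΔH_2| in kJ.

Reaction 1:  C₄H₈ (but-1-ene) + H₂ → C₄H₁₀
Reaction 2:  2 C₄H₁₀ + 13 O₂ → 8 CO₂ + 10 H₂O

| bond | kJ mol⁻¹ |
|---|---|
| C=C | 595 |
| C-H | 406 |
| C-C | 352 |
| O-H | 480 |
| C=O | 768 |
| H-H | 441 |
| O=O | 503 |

Reaction 1:
  Bonds broken (reactants):
    C-C: 2 × 352 = 704
    C-H: 8 × 406 = 3248
    C=C: 1 × 595 = 595
    H-H: 1 × 441 = 441
    Σ(broken) = 4988 kJ
  Bonds formed (products):
    C-C: 3 × 352 = 1056
    C-H: 10 × 406 = 4060
    Σ(formed) = 5116 kJ
  ΔH_1 = 4988 − 5116 = −128 kJ
Reaction 2:
  Bonds broken (reactants):
    C-C: 6 × 352 = 2112
    C-H: 20 × 406 = 8120
    O=O: 13 × 503 = 6539
    Σ(broken) = 16771 kJ
  Bonds formed (products):
    C=O: 16 × 768 = 12288
    O-H: 20 × 480 = 9600
    Σ(formed) = 21888 kJ
  ΔH_2 = 16771 − 21888 = −5117 kJ
ΔH_1 − ΔH_2 = +4989 kJ, so reaction 2 has the more negative ΔH; |ΔH_1 − ΔH_2| = 4989 kJ.

Reaction 2, by 4989 kJ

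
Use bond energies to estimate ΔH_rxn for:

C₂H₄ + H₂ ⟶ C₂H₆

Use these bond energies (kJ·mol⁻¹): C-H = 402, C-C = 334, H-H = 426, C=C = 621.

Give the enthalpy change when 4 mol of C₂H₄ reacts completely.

ΔH = −364 kJ

Bonds broken (reactants):
  C-H: 4 × 402 = 1608
  C=C: 1 × 621 = 621
  H-H: 1 × 426 = 426
  Σ(broken) = 2655 kJ
Bonds formed (products):
  C-C: 1 × 334 = 334
  C-H: 6 × 402 = 2412
  Σ(formed) = 2746 kJ
ΔH = Σ(broken) − Σ(formed) = 2655 − 2746 = −91 kJ
For 4× the reaction as written: 4 × (−91) = −364 kJ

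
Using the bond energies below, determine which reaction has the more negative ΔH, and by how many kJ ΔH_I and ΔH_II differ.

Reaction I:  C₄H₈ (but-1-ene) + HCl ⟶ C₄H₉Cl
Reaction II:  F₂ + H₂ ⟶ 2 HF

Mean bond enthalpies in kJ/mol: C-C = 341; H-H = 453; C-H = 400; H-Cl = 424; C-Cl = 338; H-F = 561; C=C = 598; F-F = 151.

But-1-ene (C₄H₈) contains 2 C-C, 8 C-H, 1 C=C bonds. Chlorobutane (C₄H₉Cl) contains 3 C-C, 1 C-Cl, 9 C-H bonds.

Reaction II, by 461 kJ

Reaction I:
  Bonds broken (reactants):
    C-C: 2 × 341 = 682
    C-H: 8 × 400 = 3200
    C=C: 1 × 598 = 598
    H-Cl: 1 × 424 = 424
    Σ(broken) = 4904 kJ
  Bonds formed (products):
    C-C: 3 × 341 = 1023
    C-Cl: 1 × 338 = 338
    C-H: 9 × 400 = 3600
    Σ(formed) = 4961 kJ
  ΔH_I = 4904 − 4961 = −57 kJ
Reaction II:
  Bonds broken (reactants):
    F-F: 1 × 151 = 151
    H-H: 1 × 453 = 453
    Σ(broken) = 604 kJ
  Bonds formed (products):
    H-F: 2 × 561 = 1122
    Σ(formed) = 1122 kJ
  ΔH_II = 604 − 1122 = −518 kJ
ΔH_I − ΔH_II = +461 kJ, so reaction II has the more negative ΔH; |ΔH_I − ΔH_II| = 461 kJ.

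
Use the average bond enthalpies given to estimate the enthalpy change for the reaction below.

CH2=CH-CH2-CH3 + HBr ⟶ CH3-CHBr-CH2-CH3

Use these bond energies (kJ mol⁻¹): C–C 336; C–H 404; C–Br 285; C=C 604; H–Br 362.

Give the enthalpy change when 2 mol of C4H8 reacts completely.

Bonds broken (reactants):
  C–C: 2 × 336 = 672
  C–H: 8 × 404 = 3232
  C=C: 1 × 604 = 604
  H–Br: 1 × 362 = 362
  Σ(broken) = 4870 kJ
Bonds formed (products):
  C–Br: 1 × 285 = 285
  C–C: 3 × 336 = 1008
  C–H: 9 × 404 = 3636
  Σ(formed) = 4929 kJ
ΔH = Σ(broken) − Σ(formed) = 4870 − 4929 = −59 kJ
For 2× the reaction as written: 2 × (−59) = −118 kJ

ΔH = −118 kJ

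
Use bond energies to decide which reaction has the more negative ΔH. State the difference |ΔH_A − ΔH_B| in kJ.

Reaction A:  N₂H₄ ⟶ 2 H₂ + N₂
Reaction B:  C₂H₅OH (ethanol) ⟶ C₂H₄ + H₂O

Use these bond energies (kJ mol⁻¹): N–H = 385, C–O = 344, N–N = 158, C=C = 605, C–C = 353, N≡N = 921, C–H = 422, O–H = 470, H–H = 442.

Reaction A:
  Bonds broken (reactants):
    N–H: 4 × 385 = 1540
    N–N: 1 × 158 = 158
    Σ(broken) = 1698 kJ
  Bonds formed (products):
    H–H: 2 × 442 = 884
    N≡N: 1 × 921 = 921
    Σ(formed) = 1805 kJ
  ΔH_A = 1698 − 1805 = −107 kJ
Reaction B:
  Bonds broken (reactants):
    C–C: 1 × 353 = 353
    C–H: 5 × 422 = 2110
    C–O: 1 × 344 = 344
    O–H: 1 × 470 = 470
    Σ(broken) = 3277 kJ
  Bonds formed (products):
    C–H: 4 × 422 = 1688
    C=C: 1 × 605 = 605
    O–H: 2 × 470 = 940
    Σ(formed) = 3233 kJ
  ΔH_B = 3277 − 3233 = +44 kJ
ΔH_A − ΔH_B = −151 kJ, so reaction A has the more negative ΔH; |ΔH_A − ΔH_B| = 151 kJ.

Reaction A, by 151 kJ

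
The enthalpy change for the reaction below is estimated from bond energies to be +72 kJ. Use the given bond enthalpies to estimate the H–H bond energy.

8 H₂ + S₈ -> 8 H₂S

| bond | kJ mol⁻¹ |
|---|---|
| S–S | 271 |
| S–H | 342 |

Let D be the H–H bond energy.
Σ(broken) = 8×D + 8×271 = 2168 + 8D
Σ(formed) = 16×342 = 5472
ΔH = Σ(broken) − Σ(formed) = (2168 + 8D) − (5472) = −3304 + 8D
Setting this equal to +72 kJ gives 8D = 3376, so D = 422 kJ/mol.

D(H–H) ≈ 422 kJ/mol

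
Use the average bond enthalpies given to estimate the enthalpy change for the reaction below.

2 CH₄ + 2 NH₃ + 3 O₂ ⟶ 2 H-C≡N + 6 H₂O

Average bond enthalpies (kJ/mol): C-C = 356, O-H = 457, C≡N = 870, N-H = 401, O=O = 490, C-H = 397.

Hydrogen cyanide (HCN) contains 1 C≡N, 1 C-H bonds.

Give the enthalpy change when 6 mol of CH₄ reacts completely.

ΔH = −2898 kJ

Bonds broken (reactants):
  C-H: 8 × 397 = 3176
  N-H: 6 × 401 = 2406
  O=O: 3 × 490 = 1470
  Σ(broken) = 7052 kJ
Bonds formed (products):
  C≡N: 2 × 870 = 1740
  C-H: 2 × 397 = 794
  O-H: 12 × 457 = 5484
  Σ(formed) = 8018 kJ
ΔH = Σ(broken) − Σ(formed) = 7052 − 8018 = −966 kJ
For 3× the reaction as written: 3 × (−966) = −2898 kJ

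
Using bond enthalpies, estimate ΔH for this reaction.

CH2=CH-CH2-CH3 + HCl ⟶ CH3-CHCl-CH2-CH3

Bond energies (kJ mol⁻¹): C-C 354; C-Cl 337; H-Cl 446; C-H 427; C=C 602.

Bonds broken (reactants):
  C-C: 2 × 354 = 708
  C-H: 8 × 427 = 3416
  C=C: 1 × 602 = 602
  H-Cl: 1 × 446 = 446
  Σ(broken) = 5172 kJ
Bonds formed (products):
  C-C: 3 × 354 = 1062
  C-Cl: 1 × 337 = 337
  C-H: 9 × 427 = 3843
  Σ(formed) = 5242 kJ
ΔH = Σ(broken) − Σ(formed) = 5172 − 5242 = −70 kJ

ΔH ≈ −70 kJ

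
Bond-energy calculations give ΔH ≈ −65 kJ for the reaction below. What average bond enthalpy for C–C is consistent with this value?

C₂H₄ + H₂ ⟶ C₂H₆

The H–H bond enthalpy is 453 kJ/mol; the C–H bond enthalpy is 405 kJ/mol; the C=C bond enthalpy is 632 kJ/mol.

Let D be the C–C bond energy.
Σ(broken) = 4×405 + 1×632 + 1×453 = 2705
Σ(formed) = 1×D + 6×405 = 2430 + D
ΔH = Σ(broken) − Σ(formed) = (2705) − (2430 + D) = +275 − D
Setting this equal to −65 kJ gives D = 340 kJ/mol.

D(C–C) ≈ 340 kJ/mol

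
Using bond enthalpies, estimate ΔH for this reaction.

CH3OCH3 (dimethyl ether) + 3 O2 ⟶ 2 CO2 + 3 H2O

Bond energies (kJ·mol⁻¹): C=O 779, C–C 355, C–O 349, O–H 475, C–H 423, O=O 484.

ΔH ≈ −1278 kJ

Bonds broken (reactants):
  C–H: 6 × 423 = 2538
  C–O: 2 × 349 = 698
  O=O: 3 × 484 = 1452
  Σ(broken) = 4688 kJ
Bonds formed (products):
  C=O: 4 × 779 = 3116
  O–H: 6 × 475 = 2850
  Σ(formed) = 5966 kJ
ΔH = Σ(broken) − Σ(formed) = 4688 − 5966 = −1278 kJ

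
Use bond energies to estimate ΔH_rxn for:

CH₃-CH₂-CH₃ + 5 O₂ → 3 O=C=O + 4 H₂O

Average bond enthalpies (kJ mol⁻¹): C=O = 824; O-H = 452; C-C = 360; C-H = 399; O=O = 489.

Bonds broken (reactants):
  C-C: 2 × 360 = 720
  C-H: 8 × 399 = 3192
  O=O: 5 × 489 = 2445
  Σ(broken) = 6357 kJ
Bonds formed (products):
  C=O: 6 × 824 = 4944
  O-H: 8 × 452 = 3616
  Σ(formed) = 8560 kJ
ΔH = Σ(broken) − Σ(formed) = 6357 − 8560 = −2203 kJ

ΔH ≈ −2203 kJ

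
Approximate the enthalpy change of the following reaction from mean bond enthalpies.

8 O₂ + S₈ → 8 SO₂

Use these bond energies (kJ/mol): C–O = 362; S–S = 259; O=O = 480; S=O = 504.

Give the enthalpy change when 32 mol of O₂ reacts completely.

ΔH = −8608 kJ

Bonds broken (reactants):
  O=O: 8 × 480 = 3840
  S–S: 8 × 259 = 2072
  Σ(broken) = 5912 kJ
Bonds formed (products):
  S=O: 16 × 504 = 8064
  Σ(formed) = 8064 kJ
ΔH = Σ(broken) − Σ(formed) = 5912 − 8064 = −2152 kJ
For 4× the reaction as written: 4 × (−2152) = −8608 kJ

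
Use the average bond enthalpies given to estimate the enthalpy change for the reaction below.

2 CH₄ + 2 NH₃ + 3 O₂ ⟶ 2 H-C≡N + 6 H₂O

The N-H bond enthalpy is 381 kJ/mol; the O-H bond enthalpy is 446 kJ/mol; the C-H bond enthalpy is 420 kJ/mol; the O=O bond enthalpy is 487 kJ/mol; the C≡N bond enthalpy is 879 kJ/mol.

Bonds broken (reactants):
  C-H: 8 × 420 = 3360
  N-H: 6 × 381 = 2286
  O=O: 3 × 487 = 1461
  Σ(broken) = 7107 kJ
Bonds formed (products):
  C≡N: 2 × 879 = 1758
  C-H: 2 × 420 = 840
  O-H: 12 × 446 = 5352
  Σ(formed) = 7950 kJ
ΔH = Σ(broken) − Σ(formed) = 7107 − 7950 = −843 kJ

ΔH ≈ −843 kJ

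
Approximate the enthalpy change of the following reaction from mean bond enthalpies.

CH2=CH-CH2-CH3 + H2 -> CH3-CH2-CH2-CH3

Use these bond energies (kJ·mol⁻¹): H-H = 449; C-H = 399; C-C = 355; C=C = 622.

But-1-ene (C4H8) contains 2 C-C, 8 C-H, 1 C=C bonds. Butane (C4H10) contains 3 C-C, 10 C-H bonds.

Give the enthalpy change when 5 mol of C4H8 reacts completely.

ΔH = −410 kJ

Bonds broken (reactants):
  C-C: 2 × 355 = 710
  C-H: 8 × 399 = 3192
  C=C: 1 × 622 = 622
  H-H: 1 × 449 = 449
  Σ(broken) = 4973 kJ
Bonds formed (products):
  C-C: 3 × 355 = 1065
  C-H: 10 × 399 = 3990
  Σ(formed) = 5055 kJ
ΔH = Σ(broken) − Σ(formed) = 4973 − 5055 = −82 kJ
For 5× the reaction as written: 5 × (−82) = −410 kJ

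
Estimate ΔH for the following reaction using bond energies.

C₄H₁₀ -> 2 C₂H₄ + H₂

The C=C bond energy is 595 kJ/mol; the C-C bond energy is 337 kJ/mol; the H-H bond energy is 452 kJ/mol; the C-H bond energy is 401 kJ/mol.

ΔH ≈ +171 kJ

Bonds broken (reactants):
  C-C: 3 × 337 = 1011
  C-H: 10 × 401 = 4010
  Σ(broken) = 5021 kJ
Bonds formed (products):
  C-H: 8 × 401 = 3208
  C=C: 2 × 595 = 1190
  H-H: 1 × 452 = 452
  Σ(formed) = 4850 kJ
ΔH = Σ(broken) − Σ(formed) = 5021 − 4850 = +171 kJ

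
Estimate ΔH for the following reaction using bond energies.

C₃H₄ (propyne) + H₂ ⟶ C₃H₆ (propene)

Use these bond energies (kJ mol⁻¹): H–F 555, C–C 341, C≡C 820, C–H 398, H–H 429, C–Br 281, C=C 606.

Bonds broken (reactants):
  C≡C: 1 × 820 = 820
  C–C: 1 × 341 = 341
  C–H: 4 × 398 = 1592
  H–H: 1 × 429 = 429
  Σ(broken) = 3182 kJ
Bonds formed (products):
  C–C: 1 × 341 = 341
  C–H: 6 × 398 = 2388
  C=C: 1 × 606 = 606
  Σ(formed) = 3335 kJ
ΔH = Σ(broken) − Σ(formed) = 3182 − 3335 = −153 kJ

ΔH ≈ −153 kJ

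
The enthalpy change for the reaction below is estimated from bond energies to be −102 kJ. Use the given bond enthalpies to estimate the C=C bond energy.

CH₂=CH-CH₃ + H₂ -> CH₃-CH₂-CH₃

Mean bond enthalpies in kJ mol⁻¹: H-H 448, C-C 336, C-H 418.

D(C=C) ≈ 622 kJ/mol

Let D be the C=C bond energy.
Σ(broken) = 1×336 + 6×418 + 1×D + 1×448 = 3292 + D
Σ(formed) = 2×336 + 8×418 = 4016
ΔH = Σ(broken) − Σ(formed) = (3292 + D) − (4016) = −724 + D
Setting this equal to −102 kJ gives D = 622 kJ/mol.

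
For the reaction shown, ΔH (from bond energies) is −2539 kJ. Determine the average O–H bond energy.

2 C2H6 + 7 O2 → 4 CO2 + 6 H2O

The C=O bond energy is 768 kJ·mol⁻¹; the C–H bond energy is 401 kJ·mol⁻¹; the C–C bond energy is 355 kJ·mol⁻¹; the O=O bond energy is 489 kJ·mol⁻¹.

D(O–H) ≈ 445 kJ/mol

Let D be the O–H bond energy.
Σ(broken) = 2×355 + 12×401 + 7×489 = 8945
Σ(formed) = 8×768 + 12×D = 6144 + 12D
ΔH = Σ(broken) − Σ(formed) = (8945) − (6144 + 12D) = +2801 − 12D
Setting this equal to −2539 kJ gives 12D = 5340, so D = 445 kJ/mol.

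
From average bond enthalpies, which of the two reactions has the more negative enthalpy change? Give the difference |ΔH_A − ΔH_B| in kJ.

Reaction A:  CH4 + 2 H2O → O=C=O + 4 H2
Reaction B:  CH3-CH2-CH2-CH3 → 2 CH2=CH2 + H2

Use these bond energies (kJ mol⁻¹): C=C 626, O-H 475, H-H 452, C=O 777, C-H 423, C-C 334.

Reaction B, by 86 kJ

Reaction A:
  Bonds broken (reactants):
    C-H: 4 × 423 = 1692
    O-H: 4 × 475 = 1900
    Σ(broken) = 3592 kJ
  Bonds formed (products):
    C=O: 2 × 777 = 1554
    H-H: 4 × 452 = 1808
    Σ(formed) = 3362 kJ
  ΔH_A = 3592 − 3362 = +230 kJ
Reaction B:
  Bonds broken (reactants):
    C-C: 3 × 334 = 1002
    C-H: 10 × 423 = 4230
    Σ(broken) = 5232 kJ
  Bonds formed (products):
    C-H: 8 × 423 = 3384
    C=C: 2 × 626 = 1252
    H-H: 1 × 452 = 452
    Σ(formed) = 5088 kJ
  ΔH_B = 5232 − 5088 = +144 kJ
ΔH_A − ΔH_B = +86 kJ, so reaction B has the more negative ΔH; |ΔH_A − ΔH_B| = 86 kJ.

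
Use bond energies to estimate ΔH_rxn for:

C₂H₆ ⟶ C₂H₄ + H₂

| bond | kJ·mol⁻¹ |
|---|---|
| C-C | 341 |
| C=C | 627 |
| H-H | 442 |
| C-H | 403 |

Bonds broken (reactants):
  C-C: 1 × 341 = 341
  C-H: 6 × 403 = 2418
  Σ(broken) = 2759 kJ
Bonds formed (products):
  C-H: 4 × 403 = 1612
  C=C: 1 × 627 = 627
  H-H: 1 × 442 = 442
  Σ(formed) = 2681 kJ
ΔH = Σ(broken) − Σ(formed) = 2759 − 2681 = +78 kJ

ΔH ≈ +78 kJ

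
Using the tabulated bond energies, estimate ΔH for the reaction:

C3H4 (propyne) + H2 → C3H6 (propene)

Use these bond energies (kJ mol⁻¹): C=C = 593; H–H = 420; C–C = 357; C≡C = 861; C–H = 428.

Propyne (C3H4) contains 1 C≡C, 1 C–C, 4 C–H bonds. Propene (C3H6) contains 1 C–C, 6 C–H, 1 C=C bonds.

Bonds broken (reactants):
  C≡C: 1 × 861 = 861
  C–C: 1 × 357 = 357
  C–H: 4 × 428 = 1712
  H–H: 1 × 420 = 420
  Σ(broken) = 3350 kJ
Bonds formed (products):
  C–C: 1 × 357 = 357
  C–H: 6 × 428 = 2568
  C=C: 1 × 593 = 593
  Σ(formed) = 3518 kJ
ΔH = Σ(broken) − Σ(formed) = 3350 − 3518 = −168 kJ

ΔH ≈ −168 kJ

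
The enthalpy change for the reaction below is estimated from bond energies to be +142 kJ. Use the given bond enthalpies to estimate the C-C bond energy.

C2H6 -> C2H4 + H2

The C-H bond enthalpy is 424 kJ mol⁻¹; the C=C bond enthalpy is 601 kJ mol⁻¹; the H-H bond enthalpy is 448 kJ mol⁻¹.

D(C-C) ≈ 343 kJ/mol

Let D be the C-C bond energy.
Σ(broken) = 1×D + 6×424 = 2544 + D
Σ(formed) = 4×424 + 1×601 + 1×448 = 2745
ΔH = Σ(broken) − Σ(formed) = (2544 + D) − (2745) = −201 + D
Setting this equal to +142 kJ gives D = 343 kJ/mol.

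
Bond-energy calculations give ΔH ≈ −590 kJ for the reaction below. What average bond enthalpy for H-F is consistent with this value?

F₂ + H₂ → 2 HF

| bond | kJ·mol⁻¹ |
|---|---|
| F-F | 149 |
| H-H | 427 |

Let D be the H-F bond energy.
Σ(broken) = 1×149 + 1×427 = 576
Σ(formed) = 2×D = 2D
ΔH = Σ(broken) − Σ(formed) = (576) − (2D) = +576 − 2D
Setting this equal to −590 kJ gives 2D = 1166, so D = 583 kJ/mol.

D(H-F) ≈ 583 kJ/mol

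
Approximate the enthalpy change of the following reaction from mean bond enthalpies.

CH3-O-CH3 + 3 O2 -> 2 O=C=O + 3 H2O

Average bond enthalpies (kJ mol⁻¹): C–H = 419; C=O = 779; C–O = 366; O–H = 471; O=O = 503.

ΔH ≈ −1187 kJ

Bonds broken (reactants):
  C–H: 6 × 419 = 2514
  C–O: 2 × 366 = 732
  O=O: 3 × 503 = 1509
  Σ(broken) = 4755 kJ
Bonds formed (products):
  C=O: 4 × 779 = 3116
  O–H: 6 × 471 = 2826
  Σ(formed) = 5942 kJ
ΔH = Σ(broken) − Σ(formed) = 4755 − 5942 = −1187 kJ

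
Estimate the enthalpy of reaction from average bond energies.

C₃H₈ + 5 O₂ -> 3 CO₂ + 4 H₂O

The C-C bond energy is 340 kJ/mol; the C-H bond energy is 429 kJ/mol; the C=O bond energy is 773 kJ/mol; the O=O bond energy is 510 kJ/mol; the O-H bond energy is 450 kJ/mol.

ΔH ≈ −1576 kJ

Bonds broken (reactants):
  C-C: 2 × 340 = 680
  C-H: 8 × 429 = 3432
  O=O: 5 × 510 = 2550
  Σ(broken) = 6662 kJ
Bonds formed (products):
  C=O: 6 × 773 = 4638
  O-H: 8 × 450 = 3600
  Σ(formed) = 8238 kJ
ΔH = Σ(broken) − Σ(formed) = 6662 − 8238 = −1576 kJ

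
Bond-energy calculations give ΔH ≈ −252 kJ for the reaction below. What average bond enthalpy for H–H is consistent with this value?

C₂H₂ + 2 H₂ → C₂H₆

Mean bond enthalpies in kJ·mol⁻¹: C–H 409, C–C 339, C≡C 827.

Let D be the H–H bond energy.
Σ(broken) = 1×827 + 2×409 + 2×D = 1645 + 2D
Σ(formed) = 1×339 + 6×409 = 2793
ΔH = Σ(broken) − Σ(formed) = (1645 + 2D) − (2793) = −1148 + 2D
Setting this equal to −252 kJ gives 2D = 896, so D = 448 kJ/mol.

D(H–H) ≈ 448 kJ/mol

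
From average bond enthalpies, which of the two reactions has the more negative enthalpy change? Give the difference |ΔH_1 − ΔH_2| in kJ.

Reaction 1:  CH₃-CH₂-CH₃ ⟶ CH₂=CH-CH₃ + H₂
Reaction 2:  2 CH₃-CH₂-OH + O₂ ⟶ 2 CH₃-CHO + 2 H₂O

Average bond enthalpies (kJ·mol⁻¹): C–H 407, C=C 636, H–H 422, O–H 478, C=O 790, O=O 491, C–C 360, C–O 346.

Reaction 2, by 655 kJ

Reaction 1:
  Bonds broken (reactants):
    C–C: 2 × 360 = 720
    C–H: 8 × 407 = 3256
    Σ(broken) = 3976 kJ
  Bonds formed (products):
    C–C: 1 × 360 = 360
    C–H: 6 × 407 = 2442
    C=C: 1 × 636 = 636
    H–H: 1 × 422 = 422
    Σ(formed) = 3860 kJ
  ΔH_1 = 3976 − 3860 = +116 kJ
Reaction 2:
  Bonds broken (reactants):
    C–C: 2 × 360 = 720
    C–H: 10 × 407 = 4070
    C–O: 2 × 346 = 692
    O–H: 2 × 478 = 956
    O=O: 1 × 491 = 491
    Σ(broken) = 6929 kJ
  Bonds formed (products):
    C–C: 2 × 360 = 720
    C–H: 8 × 407 = 3256
    C=O: 2 × 790 = 1580
    O–H: 4 × 478 = 1912
    Σ(formed) = 7468 kJ
  ΔH_2 = 6929 − 7468 = −539 kJ
ΔH_1 − ΔH_2 = +655 kJ, so reaction 2 has the more negative ΔH; |ΔH_1 − ΔH_2| = 655 kJ.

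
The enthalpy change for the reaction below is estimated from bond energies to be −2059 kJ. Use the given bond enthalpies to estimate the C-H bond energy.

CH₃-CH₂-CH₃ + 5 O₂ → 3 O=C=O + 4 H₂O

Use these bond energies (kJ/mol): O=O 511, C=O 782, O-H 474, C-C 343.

D(C-H) ≈ 398 kJ/mol

Let D be the C-H bond energy.
Σ(broken) = 2×343 + 8×D + 5×511 = 3241 + 8D
Σ(formed) = 6×782 + 8×474 = 8484
ΔH = Σ(broken) − Σ(formed) = (3241 + 8D) − (8484) = −5243 + 8D
Setting this equal to −2059 kJ gives 8D = 3184, so D = 398 kJ/mol.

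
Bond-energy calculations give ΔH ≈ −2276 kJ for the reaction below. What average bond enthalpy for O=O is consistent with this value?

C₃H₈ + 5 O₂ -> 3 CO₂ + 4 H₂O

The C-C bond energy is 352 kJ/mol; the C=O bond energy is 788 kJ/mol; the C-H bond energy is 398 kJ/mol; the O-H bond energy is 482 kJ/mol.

D(O=O) ≈ 484 kJ/mol

Let D be the O=O bond energy.
Σ(broken) = 2×352 + 8×398 + 5×D = 3888 + 5D
Σ(formed) = 6×788 + 8×482 = 8584
ΔH = Σ(broken) − Σ(formed) = (3888 + 5D) − (8584) = −4696 + 5D
Setting this equal to −2276 kJ gives 5D = 2420, so D = 484 kJ/mol.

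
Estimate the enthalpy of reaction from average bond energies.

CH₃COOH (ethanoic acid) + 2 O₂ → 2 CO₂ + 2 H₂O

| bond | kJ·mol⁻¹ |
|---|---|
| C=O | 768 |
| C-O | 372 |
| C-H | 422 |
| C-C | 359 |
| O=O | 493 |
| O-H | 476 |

Bonds broken (reactants):
  C-C: 1 × 359 = 359
  C-H: 3 × 422 = 1266
  C-O: 1 × 372 = 372
  C=O: 1 × 768 = 768
  O-H: 1 × 476 = 476
  O=O: 2 × 493 = 986
  Σ(broken) = 4227 kJ
Bonds formed (products):
  C=O: 4 × 768 = 3072
  O-H: 4 × 476 = 1904
  Σ(formed) = 4976 kJ
ΔH = Σ(broken) − Σ(formed) = 4227 − 4976 = −749 kJ

ΔH ≈ −749 kJ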